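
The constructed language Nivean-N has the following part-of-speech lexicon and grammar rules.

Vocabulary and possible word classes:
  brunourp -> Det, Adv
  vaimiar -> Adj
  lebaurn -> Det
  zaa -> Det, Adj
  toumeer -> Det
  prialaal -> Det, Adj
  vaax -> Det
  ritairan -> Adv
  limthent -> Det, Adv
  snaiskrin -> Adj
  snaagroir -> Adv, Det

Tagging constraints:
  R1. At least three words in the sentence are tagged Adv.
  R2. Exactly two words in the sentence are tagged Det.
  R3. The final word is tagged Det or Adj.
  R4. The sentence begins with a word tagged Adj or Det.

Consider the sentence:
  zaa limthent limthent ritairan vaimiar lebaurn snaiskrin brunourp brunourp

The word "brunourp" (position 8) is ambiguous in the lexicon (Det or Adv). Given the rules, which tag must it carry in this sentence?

Adv

Candidates per position — 1:zaa {Det,Adj}; 2:limthent {Det,Adv}; 3:limthent {Det,Adv}; 4:ritairan {Adv}; 5:vaimiar {Adj}; 6:lebaurn {Det}; 7:snaiskrin {Adj}; 8:brunourp {Det,Adv}; 9:brunourp {Det,Adv}.
Position 9: Adv is ruled out by rule 3; that leaves Det.
Position 1: Det is ruled out by rule 2; that leaves Adj.
Position 2: Det is ruled out by rule 2; that leaves Adv.
Position 3: Det is ruled out by rule 2; that leaves Adv.
Position 8: Det is ruled out by rule 2; that leaves Adv.
So the tagging must be: Adj Adv Adv Adv Adj Det Adj Adv Det.
Checking: rule 1 satisfied; rule 2 satisfied; rule 3 satisfied; rule 4 satisfied.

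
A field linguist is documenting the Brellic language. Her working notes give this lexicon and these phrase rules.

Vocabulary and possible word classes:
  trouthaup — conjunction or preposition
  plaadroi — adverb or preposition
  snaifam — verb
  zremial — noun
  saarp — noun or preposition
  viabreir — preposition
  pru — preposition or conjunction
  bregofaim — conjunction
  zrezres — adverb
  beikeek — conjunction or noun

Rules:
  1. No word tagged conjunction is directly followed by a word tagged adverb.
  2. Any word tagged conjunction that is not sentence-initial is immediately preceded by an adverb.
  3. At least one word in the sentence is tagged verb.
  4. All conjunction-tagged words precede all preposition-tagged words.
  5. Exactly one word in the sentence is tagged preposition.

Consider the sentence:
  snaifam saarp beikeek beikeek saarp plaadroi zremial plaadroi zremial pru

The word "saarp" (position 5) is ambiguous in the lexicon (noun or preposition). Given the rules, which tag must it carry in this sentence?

noun

Candidates per position — 1:snaifam {verb}; 2:saarp {noun,preposition}; 3:beikeek {conjunction,noun}; 4:beikeek {conjunction,noun}; 5:saarp {noun,preposition}; 6:plaadroi {adverb,preposition}; 7:zremial {noun}; 8:plaadroi {adverb,preposition}; 9:zremial {noun}; 10:pru {preposition,conjunction}.
Position 3: conjunction is ruled out by rule 2; that leaves noun.
Position 4: conjunction is ruled out by rule 2; that leaves noun.
Position 10: conjunction is ruled out by rule 2; that leaves preposition.
Position 2: preposition is ruled out by rule 5; that leaves noun.
Position 5: preposition is ruled out by rule 5; that leaves noun.
Position 6: preposition is ruled out by rule 5; that leaves adverb.
Position 8: preposition is ruled out by rule 5; that leaves adverb.
The unique satisfying tagging is: verb noun noun noun noun adverb noun adverb noun preposition.
Check: rule 1 ok; rule 2 ok; rule 3 ok; rule 4 ok; rule 5 ok.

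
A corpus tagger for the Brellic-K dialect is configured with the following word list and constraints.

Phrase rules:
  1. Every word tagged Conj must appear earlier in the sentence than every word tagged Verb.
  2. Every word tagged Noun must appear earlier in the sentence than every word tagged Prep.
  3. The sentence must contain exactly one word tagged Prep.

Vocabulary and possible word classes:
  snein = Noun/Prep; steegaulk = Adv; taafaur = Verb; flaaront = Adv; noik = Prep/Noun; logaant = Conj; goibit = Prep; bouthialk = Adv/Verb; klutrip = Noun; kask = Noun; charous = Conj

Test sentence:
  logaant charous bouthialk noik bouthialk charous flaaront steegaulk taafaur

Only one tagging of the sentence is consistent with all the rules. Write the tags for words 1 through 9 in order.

Conj Conj Adv Prep Adv Conj Adv Adv Verb

Candidates per position — 1:logaant {Conj}; 2:charous {Conj}; 3:bouthialk {Adv,Verb}; 4:noik {Prep,Noun}; 5:bouthialk {Adv,Verb}; 6:charous {Conj}; 7:flaaront {Adv}; 8:steegaulk {Adv}; 9:taafaur {Verb}.
Position 3: tagging it Verb would leave rule 1 unsatisfiable, so it must be Adv.
Position 4: tagging it Noun would leave rule 3 unsatisfiable, so it must be Prep.
Position 5: tagging it Verb would leave rule 1 unsatisfiable, so it must be Adv.
The unique satisfying tagging is: Conj Conj Adv Prep Adv Conj Adv Adv Verb.
Rule-by-rule: rule 1 satisfied; rule 2 satisfied; rule 3 satisfied.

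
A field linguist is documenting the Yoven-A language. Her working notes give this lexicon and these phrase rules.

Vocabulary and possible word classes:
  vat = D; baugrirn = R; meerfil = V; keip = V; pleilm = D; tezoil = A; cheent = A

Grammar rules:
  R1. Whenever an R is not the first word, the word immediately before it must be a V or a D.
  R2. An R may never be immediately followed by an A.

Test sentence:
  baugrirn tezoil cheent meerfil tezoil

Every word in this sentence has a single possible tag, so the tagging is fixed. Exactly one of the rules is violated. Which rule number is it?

Fixed tagging: R A A V A.
Checking each rule: R1 ok, R2 fails.
Only rule 2 fails.

2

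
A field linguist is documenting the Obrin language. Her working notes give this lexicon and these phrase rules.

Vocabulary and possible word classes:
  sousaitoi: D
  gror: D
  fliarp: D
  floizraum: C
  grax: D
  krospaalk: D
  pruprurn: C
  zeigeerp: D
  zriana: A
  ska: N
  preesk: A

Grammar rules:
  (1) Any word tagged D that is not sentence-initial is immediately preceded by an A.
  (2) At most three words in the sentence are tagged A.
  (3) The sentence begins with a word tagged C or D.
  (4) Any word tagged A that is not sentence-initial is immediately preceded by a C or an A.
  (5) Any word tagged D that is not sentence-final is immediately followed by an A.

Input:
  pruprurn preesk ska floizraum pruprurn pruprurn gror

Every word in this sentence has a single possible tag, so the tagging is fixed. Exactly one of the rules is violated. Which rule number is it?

Fixed tagging: C A N C C C D.
Checking each rule: R1 fail, R2 pass, R3 pass, R4 pass, R5 pass.
Only rule 1 fails.

1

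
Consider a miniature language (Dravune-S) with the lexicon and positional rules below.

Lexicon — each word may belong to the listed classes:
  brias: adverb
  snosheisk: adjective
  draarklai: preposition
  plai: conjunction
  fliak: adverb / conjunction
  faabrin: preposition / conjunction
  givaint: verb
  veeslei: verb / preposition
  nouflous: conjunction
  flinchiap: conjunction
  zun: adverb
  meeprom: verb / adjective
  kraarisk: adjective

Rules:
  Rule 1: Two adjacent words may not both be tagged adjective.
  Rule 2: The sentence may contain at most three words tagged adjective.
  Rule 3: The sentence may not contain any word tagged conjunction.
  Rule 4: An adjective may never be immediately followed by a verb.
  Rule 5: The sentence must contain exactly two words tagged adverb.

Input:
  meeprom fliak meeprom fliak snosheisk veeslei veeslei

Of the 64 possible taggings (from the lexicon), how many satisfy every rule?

Candidates per position — 1:meeprom {verb,adjective}; 2:fliak {adverb,conjunction}; 3:meeprom {verb,adjective}; 4:fliak {adverb,conjunction}; 5:snosheisk {adjective}; 6:veeslei {verb,preposition}; 7:veeslei {verb,preposition}.
There are 64 candidate sequences in total.
Checking each against the rules leaves 8 sequences.
Count = 8.

8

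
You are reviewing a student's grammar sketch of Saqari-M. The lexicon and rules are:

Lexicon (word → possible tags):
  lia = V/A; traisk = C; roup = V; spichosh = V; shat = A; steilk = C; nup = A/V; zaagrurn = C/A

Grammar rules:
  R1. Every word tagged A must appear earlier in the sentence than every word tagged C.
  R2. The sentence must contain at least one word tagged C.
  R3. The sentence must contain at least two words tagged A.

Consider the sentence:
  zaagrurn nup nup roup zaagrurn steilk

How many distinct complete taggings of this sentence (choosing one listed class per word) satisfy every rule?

Candidates per position — 1:zaagrurn {C,A}; 2:nup {A,V}; 3:nup {A,V}; 4:roup {V}; 5:zaagrurn {C,A}; 6:steilk {C}.
There are 16 candidate sequences in total.
Checking each against the rules leaves 7 sequences.
Count = 7.

7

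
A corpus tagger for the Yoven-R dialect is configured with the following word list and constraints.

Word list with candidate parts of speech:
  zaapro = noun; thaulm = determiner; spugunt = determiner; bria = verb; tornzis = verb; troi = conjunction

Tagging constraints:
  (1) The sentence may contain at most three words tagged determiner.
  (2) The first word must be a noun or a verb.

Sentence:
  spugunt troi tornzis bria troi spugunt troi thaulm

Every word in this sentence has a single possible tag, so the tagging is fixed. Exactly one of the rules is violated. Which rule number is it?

Fixed tagging: determiner conjunction verb verb conjunction determiner conjunction determiner.
Checking each rule: R1 ✓, R2 ✗.
Only rule 2 fails.

2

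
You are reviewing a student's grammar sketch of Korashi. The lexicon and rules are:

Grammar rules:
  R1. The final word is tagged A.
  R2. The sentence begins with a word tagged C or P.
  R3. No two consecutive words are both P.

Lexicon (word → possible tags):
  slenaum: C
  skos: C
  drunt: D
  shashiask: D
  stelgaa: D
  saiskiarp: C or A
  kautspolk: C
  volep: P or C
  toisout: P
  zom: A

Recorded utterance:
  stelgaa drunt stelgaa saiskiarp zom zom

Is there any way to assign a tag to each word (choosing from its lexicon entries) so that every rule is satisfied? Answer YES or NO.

Candidates per position — 1:stelgaa {D}; 2:drunt {D}; 3:stelgaa {D}; 4:saiskiarp {C,A}; 5:zom {A}; 6:zom {A}.
Rule 2 cannot be satisfied by any choice of tags from the lexicon.
So there is no consistent tagging.

NO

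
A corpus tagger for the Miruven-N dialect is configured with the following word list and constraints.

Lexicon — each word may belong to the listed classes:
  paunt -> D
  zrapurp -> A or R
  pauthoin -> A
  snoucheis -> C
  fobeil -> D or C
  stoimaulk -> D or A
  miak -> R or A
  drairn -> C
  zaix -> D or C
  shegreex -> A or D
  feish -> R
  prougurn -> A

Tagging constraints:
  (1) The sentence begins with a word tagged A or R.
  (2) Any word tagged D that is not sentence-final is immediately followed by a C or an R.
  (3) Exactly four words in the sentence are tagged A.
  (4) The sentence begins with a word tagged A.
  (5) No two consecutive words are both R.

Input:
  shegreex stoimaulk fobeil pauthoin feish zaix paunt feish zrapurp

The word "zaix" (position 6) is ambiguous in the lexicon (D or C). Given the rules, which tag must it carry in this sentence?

C

Candidates per position — 1:shegreex {A,D}; 2:stoimaulk {D,A}; 3:fobeil {D,C}; 4:pauthoin {A}; 5:feish {R}; 6:zaix {D,C}; 7:paunt {D}; 8:feish {R}; 9:zrapurp {A,R}.
At position 1, choosing D makes rule 1 impossible to satisfy; hence A.
At position 2, choosing D makes rule 3 impossible to satisfy; hence A.
At position 3, choosing D makes rule 2 impossible to satisfy; hence C.
At position 6, choosing D makes rule 2 impossible to satisfy; hence C.
At position 9, choosing R makes rule 3 impossible to satisfy; hence A.
The unique satisfying tagging is: A A C A R C D R A.
Verifying each rule — rule 1 holds; rule 2 holds; rule 3 holds; rule 4 holds; rule 5 holds.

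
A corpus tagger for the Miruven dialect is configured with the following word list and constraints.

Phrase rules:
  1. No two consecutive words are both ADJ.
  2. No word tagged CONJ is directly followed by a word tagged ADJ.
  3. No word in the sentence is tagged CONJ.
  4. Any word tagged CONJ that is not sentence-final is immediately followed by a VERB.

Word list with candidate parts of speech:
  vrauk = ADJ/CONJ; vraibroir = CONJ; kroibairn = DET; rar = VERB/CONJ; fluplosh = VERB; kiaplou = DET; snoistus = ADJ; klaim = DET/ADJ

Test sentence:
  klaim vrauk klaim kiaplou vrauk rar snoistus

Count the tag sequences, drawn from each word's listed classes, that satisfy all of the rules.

1

Candidates per position — 1:klaim {DET,ADJ}; 2:vrauk {ADJ,CONJ}; 3:klaim {DET,ADJ}; 4:kiaplou {DET}; 5:vrauk {ADJ,CONJ}; 6:rar {VERB,CONJ}; 7:snoistus {ADJ}.
There are 32 candidate sequences in total.
The sequences that satisfy every rule: DET ADJ DET DET ADJ VERB ADJ.
Count = 1.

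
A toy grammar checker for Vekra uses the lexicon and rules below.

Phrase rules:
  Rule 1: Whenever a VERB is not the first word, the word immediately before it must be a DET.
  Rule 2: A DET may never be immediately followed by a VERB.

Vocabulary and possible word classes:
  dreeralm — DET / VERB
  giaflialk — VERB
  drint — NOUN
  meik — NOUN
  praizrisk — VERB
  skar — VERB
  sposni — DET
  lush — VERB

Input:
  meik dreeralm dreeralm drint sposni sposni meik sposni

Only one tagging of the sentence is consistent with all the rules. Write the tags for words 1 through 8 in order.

Candidates per position — 1:meik {NOUN}; 2:dreeralm {DET,VERB}; 3:dreeralm {DET,VERB}; 4:drint {NOUN}; 5:sposni {DET}; 6:sposni {DET}; 7:meik {NOUN}; 8:sposni {DET}.
If word 2 were VERB, no tagging could satisfy rule 1; so word 2 is DET.
If word 3 were VERB, no tagging could satisfy rule 2; so word 3 is DET.
So the tagging must be: NOUN DET DET NOUN DET DET NOUN DET.
Verifying each rule — rule 1 holds; rule 2 holds.

NOUN DET DET NOUN DET DET NOUN DET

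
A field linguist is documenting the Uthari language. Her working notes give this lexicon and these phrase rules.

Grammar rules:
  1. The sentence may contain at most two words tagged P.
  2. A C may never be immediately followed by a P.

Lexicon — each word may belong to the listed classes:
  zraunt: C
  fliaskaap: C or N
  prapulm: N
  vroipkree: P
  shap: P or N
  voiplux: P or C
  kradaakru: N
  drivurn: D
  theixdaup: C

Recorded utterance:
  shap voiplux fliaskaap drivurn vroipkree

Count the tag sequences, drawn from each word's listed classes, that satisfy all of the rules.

Candidates per position — 1:shap {P,N}; 2:voiplux {P,C}; 3:fliaskaap {C,N}; 4:drivurn {D}; 5:vroipkree {P}.
There are 8 candidate sequences in total.
Checking each against the rules leaves 6 sequences.
Count = 6.

6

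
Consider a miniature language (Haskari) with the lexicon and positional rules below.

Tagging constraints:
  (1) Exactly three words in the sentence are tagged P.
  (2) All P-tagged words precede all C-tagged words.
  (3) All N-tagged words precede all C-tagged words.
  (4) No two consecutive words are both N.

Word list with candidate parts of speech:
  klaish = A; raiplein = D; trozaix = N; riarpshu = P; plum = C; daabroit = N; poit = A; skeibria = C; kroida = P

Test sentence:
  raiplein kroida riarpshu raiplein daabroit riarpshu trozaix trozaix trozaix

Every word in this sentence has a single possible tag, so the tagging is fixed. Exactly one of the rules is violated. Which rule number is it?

4

Fixed tagging: D P P D N P N N N.
Checking each rule: R1 ok, R2 ok, R3 ok, R4 fails.
Only rule 4 fails.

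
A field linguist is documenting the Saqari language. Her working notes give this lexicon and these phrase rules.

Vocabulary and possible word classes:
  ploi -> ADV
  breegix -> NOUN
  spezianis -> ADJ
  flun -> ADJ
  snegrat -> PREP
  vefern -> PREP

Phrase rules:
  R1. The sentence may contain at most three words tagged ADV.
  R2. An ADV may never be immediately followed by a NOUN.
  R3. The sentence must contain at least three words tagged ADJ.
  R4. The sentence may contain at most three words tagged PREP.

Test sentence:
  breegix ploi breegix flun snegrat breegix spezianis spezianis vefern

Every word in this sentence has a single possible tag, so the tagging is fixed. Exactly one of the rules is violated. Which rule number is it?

Fixed tagging: NOUN ADV NOUN ADJ PREP NOUN ADJ ADJ PREP.
Rule check: R1 ok, R2 fails, R3 ok, R4 ok.
Only rule 2 fails.

2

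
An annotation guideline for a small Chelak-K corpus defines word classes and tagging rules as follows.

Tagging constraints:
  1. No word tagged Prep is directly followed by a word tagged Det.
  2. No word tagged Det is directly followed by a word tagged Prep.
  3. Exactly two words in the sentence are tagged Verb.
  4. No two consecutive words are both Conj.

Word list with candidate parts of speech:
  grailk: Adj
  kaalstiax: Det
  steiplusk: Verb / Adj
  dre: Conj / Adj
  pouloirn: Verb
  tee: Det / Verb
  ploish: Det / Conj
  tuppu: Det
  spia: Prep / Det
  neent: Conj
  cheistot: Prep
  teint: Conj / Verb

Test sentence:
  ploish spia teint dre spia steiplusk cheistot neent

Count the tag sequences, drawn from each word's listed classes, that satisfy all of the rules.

Candidates per position — 1:ploish {Det,Conj}; 2:spia {Prep,Det}; 3:teint {Conj,Verb}; 4:dre {Conj,Adj}; 5:spia {Prep,Det}; 6:steiplusk {Verb,Adj}; 7:cheistot {Prep}; 8:neent {Conj}.
There are 64 candidate sequences in total.
Checking each against the rules leaves 12 sequences.
Count = 12.

12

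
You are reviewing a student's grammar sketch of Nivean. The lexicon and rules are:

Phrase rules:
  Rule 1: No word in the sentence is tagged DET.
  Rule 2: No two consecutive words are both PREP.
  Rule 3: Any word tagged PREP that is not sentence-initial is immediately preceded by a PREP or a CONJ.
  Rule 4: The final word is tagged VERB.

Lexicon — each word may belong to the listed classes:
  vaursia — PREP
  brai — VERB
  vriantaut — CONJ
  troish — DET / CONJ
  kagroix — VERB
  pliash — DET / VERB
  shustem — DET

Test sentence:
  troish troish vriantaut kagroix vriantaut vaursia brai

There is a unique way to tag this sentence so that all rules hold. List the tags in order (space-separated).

CONJ CONJ CONJ VERB CONJ PREP VERB

Candidates per position — 1:troish {DET,CONJ}; 2:troish {DET,CONJ}; 3:vriantaut {CONJ}; 4:kagroix {VERB}; 5:vriantaut {CONJ}; 6:vaursia {PREP}; 7:brai {VERB}.
Position 1: tagging it DET would leave rule 1 unsatisfiable, so it must be CONJ.
Position 2: tagging it DET would leave rule 1 unsatisfiable, so it must be CONJ.
So the tagging must be: CONJ CONJ CONJ VERB CONJ PREP VERB.
Check: rule 1 holds; rule 2 holds; rule 3 holds; rule 4 holds.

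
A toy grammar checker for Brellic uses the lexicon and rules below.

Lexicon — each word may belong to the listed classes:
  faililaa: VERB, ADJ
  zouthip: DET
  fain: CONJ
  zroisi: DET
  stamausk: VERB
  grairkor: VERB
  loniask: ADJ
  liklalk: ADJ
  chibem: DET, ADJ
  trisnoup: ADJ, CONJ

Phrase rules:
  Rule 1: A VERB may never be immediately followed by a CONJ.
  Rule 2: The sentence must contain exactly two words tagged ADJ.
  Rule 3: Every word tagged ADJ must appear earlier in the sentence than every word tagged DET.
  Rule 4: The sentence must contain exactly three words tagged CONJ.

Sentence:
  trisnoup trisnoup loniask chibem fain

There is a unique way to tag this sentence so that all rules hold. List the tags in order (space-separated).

CONJ CONJ ADJ ADJ CONJ

Candidates per position — 1:trisnoup {ADJ,CONJ}; 2:trisnoup {ADJ,CONJ}; 3:loniask {ADJ}; 4:chibem {DET,ADJ}; 5:fain {CONJ}.
Word 1 cannot be ADJ — rule 4 would then fail for every completion. It is CONJ.
Word 2 cannot be ADJ — rule 4 would then fail for every completion. It is CONJ.
Word 4 cannot be DET — rule 2 would then fail for every completion. It is ADJ.
The only consistent sequence is: CONJ CONJ ADJ ADJ CONJ.
Rule-by-rule: rule 1 satisfied; rule 2 satisfied; rule 3 satisfied; rule 4 satisfied.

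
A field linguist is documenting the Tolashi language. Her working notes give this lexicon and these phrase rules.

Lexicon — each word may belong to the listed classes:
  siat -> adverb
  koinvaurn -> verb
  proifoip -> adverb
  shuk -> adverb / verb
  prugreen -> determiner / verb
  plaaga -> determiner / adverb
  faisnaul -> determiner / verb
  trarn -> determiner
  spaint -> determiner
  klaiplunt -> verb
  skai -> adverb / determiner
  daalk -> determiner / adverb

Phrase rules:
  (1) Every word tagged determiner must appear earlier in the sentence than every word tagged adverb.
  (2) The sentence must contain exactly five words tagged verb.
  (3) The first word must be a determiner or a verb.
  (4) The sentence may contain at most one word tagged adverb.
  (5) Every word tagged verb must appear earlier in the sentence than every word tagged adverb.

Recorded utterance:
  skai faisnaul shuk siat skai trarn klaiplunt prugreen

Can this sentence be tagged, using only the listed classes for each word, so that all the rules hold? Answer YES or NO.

NO

Candidates per position — 1:skai {adverb,determiner}; 2:faisnaul {determiner,verb}; 3:shuk {adverb,verb}; 4:siat {adverb}; 5:skai {adverb,determiner}; 6:trarn {determiner}; 7:klaiplunt {verb}; 8:prugreen {determiner,verb}.
Rule 1 cannot be satisfied by any choice of tags from the lexicon.
So there is no consistent tagging.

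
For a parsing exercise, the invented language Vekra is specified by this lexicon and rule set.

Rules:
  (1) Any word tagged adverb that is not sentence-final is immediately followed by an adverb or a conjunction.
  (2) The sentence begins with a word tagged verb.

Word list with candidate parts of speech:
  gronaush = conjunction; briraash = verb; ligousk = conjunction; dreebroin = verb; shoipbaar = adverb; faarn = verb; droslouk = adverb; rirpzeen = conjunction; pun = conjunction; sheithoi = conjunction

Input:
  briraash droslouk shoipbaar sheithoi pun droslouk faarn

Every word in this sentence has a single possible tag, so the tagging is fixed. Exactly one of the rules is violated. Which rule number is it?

1

Fixed tagging: verb adverb adverb conjunction conjunction adverb verb.
Checking each rule: R1 fail, R2 pass.
Only rule 1 fails.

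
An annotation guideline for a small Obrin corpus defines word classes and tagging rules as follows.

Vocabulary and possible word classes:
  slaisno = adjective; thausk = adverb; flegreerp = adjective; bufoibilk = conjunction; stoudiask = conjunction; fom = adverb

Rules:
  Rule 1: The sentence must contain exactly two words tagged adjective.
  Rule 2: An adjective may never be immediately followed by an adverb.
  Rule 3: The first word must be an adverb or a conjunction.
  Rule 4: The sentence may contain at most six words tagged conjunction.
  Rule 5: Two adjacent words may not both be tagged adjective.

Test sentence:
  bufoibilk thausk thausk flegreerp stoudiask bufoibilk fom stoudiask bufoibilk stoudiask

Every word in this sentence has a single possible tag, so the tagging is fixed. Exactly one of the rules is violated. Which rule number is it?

1

Fixed tagging: conjunction adverb adverb adjective conjunction conjunction adverb conjunction conjunction conjunction.
Rule check: R1 fail, R2 pass, R3 pass, R4 pass, R5 pass.
Only rule 1 fails.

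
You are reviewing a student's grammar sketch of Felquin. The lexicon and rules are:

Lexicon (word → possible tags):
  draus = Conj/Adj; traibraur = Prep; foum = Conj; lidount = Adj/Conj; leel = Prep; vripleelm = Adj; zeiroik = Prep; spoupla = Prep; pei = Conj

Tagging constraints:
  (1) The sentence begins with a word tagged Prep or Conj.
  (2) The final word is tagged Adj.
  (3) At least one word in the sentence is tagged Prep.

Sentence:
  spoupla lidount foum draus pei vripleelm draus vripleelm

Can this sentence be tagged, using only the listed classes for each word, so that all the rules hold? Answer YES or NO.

YES

Candidates per position — 1:spoupla {Prep}; 2:lidount {Adj,Conj}; 3:foum {Conj}; 4:draus {Conj,Adj}; 5:pei {Conj}; 6:vripleelm {Adj}; 7:draus {Conj,Adj}; 8:vripleelm {Adj}.
One satisfying assignment: Prep Conj Conj Conj Conj Adj Conj Adj.
Verifying each rule — rule 1 ok; rule 2 ok; rule 3 ok.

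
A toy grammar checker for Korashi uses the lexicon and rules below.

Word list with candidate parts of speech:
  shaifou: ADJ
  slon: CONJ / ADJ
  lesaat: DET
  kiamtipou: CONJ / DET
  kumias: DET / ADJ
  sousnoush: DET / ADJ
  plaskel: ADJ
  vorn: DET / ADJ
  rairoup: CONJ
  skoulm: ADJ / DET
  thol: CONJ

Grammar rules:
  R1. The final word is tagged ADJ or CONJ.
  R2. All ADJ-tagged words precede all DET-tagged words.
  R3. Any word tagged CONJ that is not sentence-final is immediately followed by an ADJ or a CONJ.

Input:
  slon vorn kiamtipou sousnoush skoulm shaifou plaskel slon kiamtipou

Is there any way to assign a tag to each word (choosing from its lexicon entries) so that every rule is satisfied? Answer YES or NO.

YES

Candidates per position — 1:slon {CONJ,ADJ}; 2:vorn {DET,ADJ}; 3:kiamtipou {CONJ,DET}; 4:sousnoush {DET,ADJ}; 5:skoulm {ADJ,DET}; 6:shaifou {ADJ}; 7:plaskel {ADJ}; 8:slon {CONJ,ADJ}; 9:kiamtipou {CONJ,DET}.
One satisfying assignment: ADJ ADJ CONJ ADJ ADJ ADJ ADJ CONJ CONJ.
Verifying each rule — rule 1 ✓; rule 2 ✓; rule 3 ✓.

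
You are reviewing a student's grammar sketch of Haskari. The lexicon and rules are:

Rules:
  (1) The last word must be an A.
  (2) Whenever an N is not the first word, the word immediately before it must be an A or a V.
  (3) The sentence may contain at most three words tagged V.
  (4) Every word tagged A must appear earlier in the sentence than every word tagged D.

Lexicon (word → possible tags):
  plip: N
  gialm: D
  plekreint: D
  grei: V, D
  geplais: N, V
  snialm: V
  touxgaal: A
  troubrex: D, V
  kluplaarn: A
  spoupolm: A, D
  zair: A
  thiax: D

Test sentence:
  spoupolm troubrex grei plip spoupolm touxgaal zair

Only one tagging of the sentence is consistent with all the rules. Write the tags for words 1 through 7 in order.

A V V N A A A

Candidates per position — 1:spoupolm {A,D}; 2:troubrex {D,V}; 3:grei {V,D}; 4:plip {N}; 5:spoupolm {A,D}; 6:touxgaal {A}; 7:zair {A}.
Word 1 cannot be D — rule 4 would then fail for every completion. It is A.
Word 2 cannot be D — rule 4 would then fail for every completion. It is V.
Word 3 cannot be D — rule 2 would then fail for every completion. It is V.
Word 5 cannot be D — rule 4 would then fail for every completion. It is A.
That leaves exactly one tagging: A V V N A A A.
Check: rule 1 ok; rule 2 ok; rule 3 ok; rule 4 ok.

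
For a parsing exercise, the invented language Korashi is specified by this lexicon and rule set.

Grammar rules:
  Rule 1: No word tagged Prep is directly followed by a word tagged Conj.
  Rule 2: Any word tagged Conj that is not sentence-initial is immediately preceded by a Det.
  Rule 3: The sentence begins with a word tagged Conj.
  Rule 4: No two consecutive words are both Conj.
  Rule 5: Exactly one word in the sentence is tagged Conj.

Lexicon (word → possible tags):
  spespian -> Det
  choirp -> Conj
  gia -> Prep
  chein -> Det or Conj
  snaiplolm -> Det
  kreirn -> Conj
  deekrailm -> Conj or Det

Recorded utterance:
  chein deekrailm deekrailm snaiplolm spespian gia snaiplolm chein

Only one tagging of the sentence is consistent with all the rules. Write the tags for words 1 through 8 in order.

Conj Det Det Det Det Prep Det Det

Candidates per position — 1:chein {Det,Conj}; 2:deekrailm {Conj,Det}; 3:deekrailm {Conj,Det}; 4:snaiplolm {Det}; 5:spespian {Det}; 6:gia {Prep}; 7:snaiplolm {Det}; 8:chein {Det,Conj}.
If word 1 were Det, no tagging could satisfy rule 3; so word 1 is Conj.
If word 2 were Conj, no tagging could satisfy rule 2; so word 2 is Det.
If word 3 were Conj, no tagging could satisfy rule 5; so word 3 is Det.
If word 8 were Conj, no tagging could satisfy rule 5; so word 8 is Det.
The unique satisfying tagging is: Conj Det Det Det Det Prep Det Det.
Rule-by-rule: rule 1 satisfied; rule 2 satisfied; rule 3 satisfied; rule 4 satisfied; rule 5 satisfied.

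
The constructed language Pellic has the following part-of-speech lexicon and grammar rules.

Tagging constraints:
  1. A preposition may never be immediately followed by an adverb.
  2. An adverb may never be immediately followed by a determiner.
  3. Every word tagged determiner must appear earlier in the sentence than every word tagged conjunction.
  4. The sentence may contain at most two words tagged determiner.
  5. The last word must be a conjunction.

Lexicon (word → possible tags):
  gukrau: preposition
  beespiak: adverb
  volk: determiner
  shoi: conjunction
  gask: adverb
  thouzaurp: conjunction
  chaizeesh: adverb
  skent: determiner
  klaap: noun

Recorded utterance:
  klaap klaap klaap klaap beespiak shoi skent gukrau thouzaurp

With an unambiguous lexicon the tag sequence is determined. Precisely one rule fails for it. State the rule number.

Fixed tagging: noun noun noun noun adverb conjunction determiner preposition conjunction.
Applying the rules: R1 holds, R2 holds, R3 violated, R4 holds, R5 holds.
Only rule 3 fails.

3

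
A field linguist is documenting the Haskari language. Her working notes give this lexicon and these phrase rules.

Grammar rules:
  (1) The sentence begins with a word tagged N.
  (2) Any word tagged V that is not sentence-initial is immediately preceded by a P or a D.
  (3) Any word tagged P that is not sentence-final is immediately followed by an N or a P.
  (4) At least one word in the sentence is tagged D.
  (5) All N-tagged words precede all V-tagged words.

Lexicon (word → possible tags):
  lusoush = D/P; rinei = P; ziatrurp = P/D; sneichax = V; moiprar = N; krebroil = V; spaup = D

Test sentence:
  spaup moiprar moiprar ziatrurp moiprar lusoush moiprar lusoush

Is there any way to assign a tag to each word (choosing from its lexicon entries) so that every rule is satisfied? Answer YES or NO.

Candidates per position — 1:spaup {D}; 2:moiprar {N}; 3:moiprar {N}; 4:ziatrurp {P,D}; 5:moiprar {N}; 6:lusoush {D,P}; 7:moiprar {N}; 8:lusoush {D,P}.
Rule 1 cannot be satisfied by any choice of tags from the lexicon.
So there is no consistent tagging.

NO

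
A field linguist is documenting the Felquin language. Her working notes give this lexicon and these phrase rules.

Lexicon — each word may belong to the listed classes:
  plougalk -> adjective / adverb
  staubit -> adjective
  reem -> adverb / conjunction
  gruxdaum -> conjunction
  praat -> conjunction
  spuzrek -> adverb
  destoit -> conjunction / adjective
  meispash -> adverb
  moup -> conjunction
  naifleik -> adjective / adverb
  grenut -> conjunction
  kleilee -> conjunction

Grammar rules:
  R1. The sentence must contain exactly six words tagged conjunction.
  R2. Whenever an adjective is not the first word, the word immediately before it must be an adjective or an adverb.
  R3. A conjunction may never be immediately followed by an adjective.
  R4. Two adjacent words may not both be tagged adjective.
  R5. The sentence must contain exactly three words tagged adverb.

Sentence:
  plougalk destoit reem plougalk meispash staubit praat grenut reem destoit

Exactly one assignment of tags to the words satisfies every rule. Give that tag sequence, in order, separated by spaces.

adverb conjunction conjunction adverb adverb adjective conjunction conjunction conjunction conjunction

Candidates per position — 1:plougalk {adjective,adverb}; 2:destoit {conjunction,adjective}; 3:reem {adverb,conjunction}; 4:plougalk {adjective,adverb}; 5:meispash {adverb}; 6:staubit {adjective}; 7:praat {conjunction}; 8:grenut {conjunction}; 9:reem {adverb,conjunction}; 10:destoit {conjunction,adjective}.
If word 2 were adjective, no tagging could satisfy rule 1; so word 2 is conjunction.
If word 3 were adverb, no tagging could satisfy rule 1; so word 3 is conjunction.
If word 4 were adjective, no tagging could satisfy rule 2; so word 4 is adverb.
If word 9 were adverb, no tagging could satisfy rule 1; so word 9 is conjunction.
If word 10 were adjective, no tagging could satisfy rule 1; so word 10 is conjunction.
If word 1 were adjective, no tagging could satisfy rule 5; so word 1 is adverb.
The only consistent sequence is: adverb conjunction conjunction adverb adverb adjective conjunction conjunction conjunction conjunction.
Check: rule 1 satisfied; rule 2 satisfied; rule 3 satisfied; rule 4 satisfied; rule 5 satisfied.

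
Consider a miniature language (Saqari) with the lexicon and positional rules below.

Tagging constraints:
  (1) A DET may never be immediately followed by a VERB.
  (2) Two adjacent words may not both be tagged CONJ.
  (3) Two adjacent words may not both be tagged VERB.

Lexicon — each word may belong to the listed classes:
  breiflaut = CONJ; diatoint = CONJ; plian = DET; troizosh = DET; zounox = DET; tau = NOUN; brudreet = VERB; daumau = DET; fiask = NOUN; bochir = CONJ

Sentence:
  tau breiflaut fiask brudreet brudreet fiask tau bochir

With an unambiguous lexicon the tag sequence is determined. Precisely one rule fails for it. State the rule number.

3

Fixed tagging: NOUN CONJ NOUN VERB VERB NOUN NOUN CONJ.
Applying the rules: R1 holds, R2 holds, R3 violated.
Only rule 3 fails.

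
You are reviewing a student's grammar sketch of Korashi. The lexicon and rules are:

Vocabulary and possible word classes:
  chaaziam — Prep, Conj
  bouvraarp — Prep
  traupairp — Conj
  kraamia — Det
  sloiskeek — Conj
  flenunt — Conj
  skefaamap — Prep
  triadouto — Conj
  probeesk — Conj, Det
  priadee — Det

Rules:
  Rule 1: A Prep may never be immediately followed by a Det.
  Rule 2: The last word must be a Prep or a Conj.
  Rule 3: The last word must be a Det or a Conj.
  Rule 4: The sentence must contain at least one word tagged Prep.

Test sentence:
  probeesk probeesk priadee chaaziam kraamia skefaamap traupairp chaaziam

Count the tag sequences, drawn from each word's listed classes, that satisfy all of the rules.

4

Candidates per position — 1:probeesk {Conj,Det}; 2:probeesk {Conj,Det}; 3:priadee {Det}; 4:chaaziam {Prep,Conj}; 5:kraamia {Det}; 6:skefaamap {Prep}; 7:traupairp {Conj}; 8:chaaziam {Prep,Conj}.
There are 16 candidate sequences in total.
The sequences that satisfy every rule: Conj Conj Det Conj Det Prep Conj Conj; Conj Det Det Conj Det Prep Conj Conj; Det Conj Det Conj Det Prep Conj Conj; Det Det Det Conj Det Prep Conj Conj.
Count = 4.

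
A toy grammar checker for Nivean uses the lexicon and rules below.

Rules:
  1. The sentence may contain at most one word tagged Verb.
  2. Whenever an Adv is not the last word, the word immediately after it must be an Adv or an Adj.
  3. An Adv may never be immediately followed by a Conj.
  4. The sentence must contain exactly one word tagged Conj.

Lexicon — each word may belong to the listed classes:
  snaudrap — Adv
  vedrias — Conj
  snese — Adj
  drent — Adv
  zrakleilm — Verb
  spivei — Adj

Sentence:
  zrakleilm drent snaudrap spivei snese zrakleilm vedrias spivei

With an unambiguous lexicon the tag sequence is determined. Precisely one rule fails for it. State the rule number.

1

Fixed tagging: Verb Adv Adv Adj Adj Verb Conj Adj.
Rule check: R1 fails, R2 ok, R3 ok, R4 ok.
Only rule 1 fails.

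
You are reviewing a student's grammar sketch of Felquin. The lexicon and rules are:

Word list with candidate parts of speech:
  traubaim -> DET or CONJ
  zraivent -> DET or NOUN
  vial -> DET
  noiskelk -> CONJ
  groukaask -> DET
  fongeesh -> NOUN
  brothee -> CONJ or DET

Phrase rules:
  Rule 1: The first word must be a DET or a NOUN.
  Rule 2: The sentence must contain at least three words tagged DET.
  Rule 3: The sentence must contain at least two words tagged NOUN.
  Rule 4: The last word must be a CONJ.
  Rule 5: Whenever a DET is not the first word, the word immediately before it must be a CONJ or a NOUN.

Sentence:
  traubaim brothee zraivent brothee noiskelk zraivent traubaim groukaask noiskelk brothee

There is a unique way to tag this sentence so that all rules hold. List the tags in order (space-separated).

Candidates per position — 1:traubaim {DET,CONJ}; 2:brothee {CONJ,DET}; 3:zraivent {DET,NOUN}; 4:brothee {CONJ,DET}; 5:noiskelk {CONJ}; 6:zraivent {DET,NOUN}; 7:traubaim {DET,CONJ}; 8:groukaask {DET}; 9:noiskelk {CONJ}; 10:brothee {CONJ,DET}.
Word 1 cannot be CONJ — rule 1 would then fail for every completion. It is DET.
Word 2 cannot be DET — rule 5 would then fail for every completion. It is CONJ.
Word 3 cannot be DET — rule 3 would then fail for every completion. It is NOUN.
Word 6 cannot be DET — rule 3 would then fail for every completion. It is NOUN.
Word 7 cannot be DET — rule 5 would then fail for every completion. It is CONJ.
Word 10 cannot be DET — rule 4 would then fail for every completion. It is CONJ.
Word 4 cannot be CONJ — rule 2 would then fail for every completion. It is DET.
That leaves exactly one tagging: DET CONJ NOUN DET CONJ NOUN CONJ DET CONJ CONJ.
Rule-by-rule: rule 1 satisfied; rule 2 satisfied; rule 3 satisfied; rule 4 satisfied; rule 5 satisfied.

DET CONJ NOUN DET CONJ NOUN CONJ DET CONJ CONJ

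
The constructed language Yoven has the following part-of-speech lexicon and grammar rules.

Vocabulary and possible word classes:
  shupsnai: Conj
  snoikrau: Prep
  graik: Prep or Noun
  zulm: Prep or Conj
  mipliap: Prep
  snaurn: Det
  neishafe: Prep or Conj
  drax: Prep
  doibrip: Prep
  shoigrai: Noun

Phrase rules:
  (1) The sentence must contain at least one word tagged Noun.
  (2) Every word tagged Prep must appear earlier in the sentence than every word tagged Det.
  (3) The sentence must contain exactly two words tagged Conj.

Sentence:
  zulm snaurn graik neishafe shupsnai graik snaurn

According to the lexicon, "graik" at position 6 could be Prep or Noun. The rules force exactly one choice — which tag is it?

Noun

Candidates per position — 1:zulm {Prep,Conj}; 2:snaurn {Det}; 3:graik {Prep,Noun}; 4:neishafe {Prep,Conj}; 5:shupsnai {Conj}; 6:graik {Prep,Noun}; 7:snaurn {Det}.
If word 3 were Prep, no tagging could satisfy rule 2; so word 3 is Noun.
If word 4 were Prep, no tagging could satisfy rule 2; so word 4 is Conj.
If word 6 were Prep, no tagging could satisfy rule 2; so word 6 is Noun.
If word 1 were Conj, no tagging could satisfy rule 3; so word 1 is Prep.
That leaves exactly one tagging: Prep Det Noun Conj Conj Noun Det.
Verifying each rule — rule 1 holds; rule 2 holds; rule 3 holds.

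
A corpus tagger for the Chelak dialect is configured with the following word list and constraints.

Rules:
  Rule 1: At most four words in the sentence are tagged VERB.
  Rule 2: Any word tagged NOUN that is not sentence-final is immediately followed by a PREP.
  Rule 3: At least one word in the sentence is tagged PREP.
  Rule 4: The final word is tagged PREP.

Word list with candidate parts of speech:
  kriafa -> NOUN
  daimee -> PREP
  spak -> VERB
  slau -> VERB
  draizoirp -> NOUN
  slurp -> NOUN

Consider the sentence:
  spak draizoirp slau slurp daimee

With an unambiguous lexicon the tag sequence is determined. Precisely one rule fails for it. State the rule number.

2

Fixed tagging: VERB NOUN VERB NOUN PREP.
Applying the rules: R1 pass, R2 fail, R3 pass, R4 pass.
Only rule 2 fails.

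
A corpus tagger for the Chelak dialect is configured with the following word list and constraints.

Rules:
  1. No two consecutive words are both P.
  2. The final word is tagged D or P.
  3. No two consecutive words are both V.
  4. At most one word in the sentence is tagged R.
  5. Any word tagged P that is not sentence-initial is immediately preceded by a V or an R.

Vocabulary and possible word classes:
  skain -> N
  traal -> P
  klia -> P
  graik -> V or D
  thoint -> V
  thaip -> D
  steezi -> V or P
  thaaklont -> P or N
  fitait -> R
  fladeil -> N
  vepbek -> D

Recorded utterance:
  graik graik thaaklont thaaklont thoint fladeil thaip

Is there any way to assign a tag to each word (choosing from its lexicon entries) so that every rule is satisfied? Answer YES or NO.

Candidates per position — 1:graik {V,D}; 2:graik {V,D}; 3:thaaklont {P,N}; 4:thaaklont {P,N}; 5:thoint {V}; 6:fladeil {N}; 7:thaip {D}.
One satisfying assignment: D V N N V N D.
Check: rule 1 ok; rule 2 ok; rule 3 ok; rule 4 ok; rule 5 ok.

YES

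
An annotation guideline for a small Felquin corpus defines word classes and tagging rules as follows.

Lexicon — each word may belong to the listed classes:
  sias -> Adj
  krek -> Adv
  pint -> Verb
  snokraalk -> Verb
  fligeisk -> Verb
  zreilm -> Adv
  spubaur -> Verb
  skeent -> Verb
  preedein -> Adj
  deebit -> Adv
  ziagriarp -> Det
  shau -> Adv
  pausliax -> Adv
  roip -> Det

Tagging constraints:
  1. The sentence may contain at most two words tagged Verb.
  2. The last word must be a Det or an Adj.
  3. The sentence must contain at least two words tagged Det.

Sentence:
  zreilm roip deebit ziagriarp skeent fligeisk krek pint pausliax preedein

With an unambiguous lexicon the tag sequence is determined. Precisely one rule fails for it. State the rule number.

1

Fixed tagging: Adv Det Adv Det Verb Verb Adv Verb Adv Adj.
Rule check: R1 violated, R2 holds, R3 holds.
Only rule 1 fails.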